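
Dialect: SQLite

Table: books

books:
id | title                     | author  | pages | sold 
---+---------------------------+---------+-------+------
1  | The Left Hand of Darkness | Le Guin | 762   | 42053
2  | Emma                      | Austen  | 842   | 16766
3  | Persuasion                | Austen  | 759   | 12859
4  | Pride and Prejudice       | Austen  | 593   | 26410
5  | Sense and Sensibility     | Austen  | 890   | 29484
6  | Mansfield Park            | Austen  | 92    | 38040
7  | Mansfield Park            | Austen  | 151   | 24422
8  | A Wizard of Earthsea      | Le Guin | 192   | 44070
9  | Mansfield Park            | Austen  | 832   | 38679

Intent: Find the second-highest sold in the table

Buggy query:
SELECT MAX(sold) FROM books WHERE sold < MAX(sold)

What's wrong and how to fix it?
Bug: MAX(sold) on the right of the comparison is an aggregate-in-WHERE error

Fix: Put the inner MAX in a scalar subquery

Corrected query:
SELECT MAX(sold) FROM books WHERE sold < (SELECT MAX(sold) FROM books)

Result:
MAX(sold)
---------
42053    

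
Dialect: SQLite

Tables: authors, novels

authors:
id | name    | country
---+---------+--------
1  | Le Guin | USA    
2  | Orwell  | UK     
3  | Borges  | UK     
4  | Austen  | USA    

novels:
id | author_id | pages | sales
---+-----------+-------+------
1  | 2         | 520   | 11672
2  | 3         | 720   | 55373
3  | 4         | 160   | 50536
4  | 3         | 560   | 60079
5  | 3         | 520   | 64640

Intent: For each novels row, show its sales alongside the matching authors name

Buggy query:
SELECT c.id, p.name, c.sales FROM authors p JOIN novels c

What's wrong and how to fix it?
Bug: JOIN with no ON clause produces a cartesian product; every novels row pairs with every authors row

Fix: Add ON c.author_id = p.id to the JOIN

Corrected query:
SELECT c.id, p.name, c.sales FROM authors p JOIN novels c ON c.author_id = p.id

Result:
id | name   | sales
---+--------+------
1  | Orwell | 11672
2  | Borges | 55373
3  | Austen | 50536
4  | Borges | 60079
5  | Borges | 64640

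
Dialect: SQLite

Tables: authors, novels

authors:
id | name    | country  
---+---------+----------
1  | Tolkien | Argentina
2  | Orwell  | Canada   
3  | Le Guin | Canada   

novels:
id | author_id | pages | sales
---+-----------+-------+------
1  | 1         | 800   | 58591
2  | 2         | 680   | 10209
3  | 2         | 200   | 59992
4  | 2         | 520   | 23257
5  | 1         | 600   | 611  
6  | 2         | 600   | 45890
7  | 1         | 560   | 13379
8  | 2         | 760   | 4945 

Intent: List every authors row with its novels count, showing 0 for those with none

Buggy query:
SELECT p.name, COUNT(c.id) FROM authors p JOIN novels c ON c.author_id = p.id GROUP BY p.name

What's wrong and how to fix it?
Bug: INNER JOIN drops authors rows that have no matching novels rows

Fix: Switch to LEFT JOIN to retain unmatched parent rows

Corrected query:
SELECT p.name, COUNT(c.id) FROM authors p LEFT JOIN novels c ON c.author_id = p.id GROUP BY p.name

Result:
name    | COUNT(c.id)
--------+------------
Le Guin | 0          
Orwell  | 5          
Tolkien | 3          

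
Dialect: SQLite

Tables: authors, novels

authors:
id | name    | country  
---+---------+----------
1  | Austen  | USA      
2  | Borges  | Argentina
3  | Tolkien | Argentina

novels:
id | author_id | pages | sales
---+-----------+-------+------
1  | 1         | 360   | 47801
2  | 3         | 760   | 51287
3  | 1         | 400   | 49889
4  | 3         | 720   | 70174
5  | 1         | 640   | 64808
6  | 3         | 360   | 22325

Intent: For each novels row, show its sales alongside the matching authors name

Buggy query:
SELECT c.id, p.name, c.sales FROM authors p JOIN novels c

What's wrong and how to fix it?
Bug: JOIN with no ON clause produces a cartesian product; every novels row pairs with every authors row

Fix: Specify the join condition linking the foreign key to the parent id

Corrected query:
SELECT c.id, p.name, c.sales FROM authors p JOIN novels c ON c.author_id = p.id

Result:
id | name    | sales
---+---------+------
1  | Austen  | 47801
2  | Tolkien | 51287
3  | Austen  | 49889
4  | Tolkien | 70174
5  | Austen  | 64808
6  | Tolkien | 22325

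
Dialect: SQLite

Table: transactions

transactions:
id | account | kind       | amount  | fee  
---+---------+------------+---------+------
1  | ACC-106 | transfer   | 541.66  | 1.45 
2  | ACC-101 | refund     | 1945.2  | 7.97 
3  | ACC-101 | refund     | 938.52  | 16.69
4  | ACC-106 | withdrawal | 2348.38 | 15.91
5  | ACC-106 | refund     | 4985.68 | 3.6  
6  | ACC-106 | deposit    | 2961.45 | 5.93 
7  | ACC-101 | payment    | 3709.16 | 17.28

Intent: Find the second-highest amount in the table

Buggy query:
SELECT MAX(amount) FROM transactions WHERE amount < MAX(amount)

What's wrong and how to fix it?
Bug: MAX(amount) on the right of the comparison is an aggregate-in-WHERE error

Fix: Compute the overall MAX in a subquery, then take MAX of rows below it

Corrected query:
SELECT MAX(amount) FROM transactions WHERE amount < (SELECT MAX(amount) FROM transactions)

Result:
MAX(amount)
-----------
3709.16    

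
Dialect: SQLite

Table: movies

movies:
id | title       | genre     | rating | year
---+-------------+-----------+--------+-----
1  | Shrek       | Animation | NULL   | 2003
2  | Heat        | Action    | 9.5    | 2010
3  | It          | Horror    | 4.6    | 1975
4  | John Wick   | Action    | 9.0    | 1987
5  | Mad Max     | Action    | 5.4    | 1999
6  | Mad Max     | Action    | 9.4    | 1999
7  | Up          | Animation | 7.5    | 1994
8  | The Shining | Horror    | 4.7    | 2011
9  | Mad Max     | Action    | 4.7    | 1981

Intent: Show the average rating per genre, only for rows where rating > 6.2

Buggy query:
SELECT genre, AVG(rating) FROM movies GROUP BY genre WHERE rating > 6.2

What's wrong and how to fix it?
Bug: WHERE cannot follow GROUP BY

Fix: Move the WHERE clause before GROUP BY

Corrected query:
SELECT genre, AVG(rating) FROM movies WHERE rating > 6.2 GROUP BY genre

Result:
genre     | AVG(rating)
----------+------------
Action    | 9.3        
Animation | 7.5        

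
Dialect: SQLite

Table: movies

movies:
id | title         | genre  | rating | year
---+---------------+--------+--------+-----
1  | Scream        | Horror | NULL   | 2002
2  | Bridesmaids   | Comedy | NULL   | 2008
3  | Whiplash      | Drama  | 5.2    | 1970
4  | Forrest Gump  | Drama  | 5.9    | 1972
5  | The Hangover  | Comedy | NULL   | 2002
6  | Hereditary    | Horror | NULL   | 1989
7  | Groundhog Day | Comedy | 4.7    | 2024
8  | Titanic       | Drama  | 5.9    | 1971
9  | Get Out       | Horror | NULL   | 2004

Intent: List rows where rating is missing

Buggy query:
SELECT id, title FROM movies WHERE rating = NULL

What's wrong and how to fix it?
Bug: '= NULL' is always unknown in SQL three-valued logic, so no rows match

Fix: Replace '= NULL' with 'IS NULL'

Corrected query:
SELECT id, title FROM movies WHERE rating IS NULL

Result:
id | title       
---+-------------
1  | Scream      
2  | Bridesmaids 
5  | The Hangover
6  | Hereditary  
9  | Get Out     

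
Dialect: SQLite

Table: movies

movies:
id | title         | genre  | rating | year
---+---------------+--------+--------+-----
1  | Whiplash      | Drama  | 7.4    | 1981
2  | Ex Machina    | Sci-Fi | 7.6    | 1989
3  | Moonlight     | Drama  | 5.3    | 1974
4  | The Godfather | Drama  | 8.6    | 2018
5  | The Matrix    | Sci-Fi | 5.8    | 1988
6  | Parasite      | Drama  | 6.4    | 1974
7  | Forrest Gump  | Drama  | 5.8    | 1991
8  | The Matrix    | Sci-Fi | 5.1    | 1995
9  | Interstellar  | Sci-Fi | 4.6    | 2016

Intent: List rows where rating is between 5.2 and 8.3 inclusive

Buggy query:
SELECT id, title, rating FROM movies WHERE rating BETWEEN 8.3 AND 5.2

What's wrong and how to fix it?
Bug: BETWEEN expects the lower bound first; with 8.3 AND 5.2 the range is empty

Fix: Write BETWEEN 5.2 AND 8.3

Corrected query:
SELECT id, title, rating FROM movies WHERE rating BETWEEN 5.2 AND 8.3

Result:
id | title        | rating
---+--------------+-------
1  | Whiplash     | 7.4   
2  | Ex Machina   | 7.6   
3  | Moonlight    | 5.3   
5  | The Matrix   | 5.8   
6  | Parasite     | 6.4   
7  | Forrest Gump | 5.8   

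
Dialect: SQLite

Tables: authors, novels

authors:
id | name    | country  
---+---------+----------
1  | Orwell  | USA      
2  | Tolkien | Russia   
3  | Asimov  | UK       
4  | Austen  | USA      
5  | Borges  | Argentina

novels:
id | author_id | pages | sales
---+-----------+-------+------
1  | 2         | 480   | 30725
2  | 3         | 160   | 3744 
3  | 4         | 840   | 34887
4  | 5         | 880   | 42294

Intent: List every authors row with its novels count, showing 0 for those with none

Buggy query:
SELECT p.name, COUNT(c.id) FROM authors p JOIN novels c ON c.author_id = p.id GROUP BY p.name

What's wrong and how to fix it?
Bug: An inner join excludes parents with zero children

Fix: Switch to LEFT JOIN to retain unmatched parent rows

Corrected query:
SELECT p.name, COUNT(c.id) FROM authors p LEFT JOIN novels c ON c.author_id = p.id GROUP BY p.name

Result:
name    | COUNT(c.id)
--------+------------
Asimov  | 1          
Austen  | 1          
Borges  | 1          
Orwell  | 0          
Tolkien | 1          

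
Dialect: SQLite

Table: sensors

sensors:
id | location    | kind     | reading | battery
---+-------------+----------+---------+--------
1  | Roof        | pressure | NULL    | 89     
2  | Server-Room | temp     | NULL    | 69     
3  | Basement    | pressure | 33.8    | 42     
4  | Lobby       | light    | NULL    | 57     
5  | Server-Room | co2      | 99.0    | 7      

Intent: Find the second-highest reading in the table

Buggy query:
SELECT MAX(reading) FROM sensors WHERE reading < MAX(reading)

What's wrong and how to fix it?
Bug: MAX(reading) on the right of the comparison is an aggregate-in-WHERE error

Fix: Put the inner MAX in a scalar subquery

Corrected query:
SELECT MAX(reading) FROM sensors WHERE reading < (SELECT MAX(reading) FROM sensors)

Result:
MAX(reading)
------------
33.8        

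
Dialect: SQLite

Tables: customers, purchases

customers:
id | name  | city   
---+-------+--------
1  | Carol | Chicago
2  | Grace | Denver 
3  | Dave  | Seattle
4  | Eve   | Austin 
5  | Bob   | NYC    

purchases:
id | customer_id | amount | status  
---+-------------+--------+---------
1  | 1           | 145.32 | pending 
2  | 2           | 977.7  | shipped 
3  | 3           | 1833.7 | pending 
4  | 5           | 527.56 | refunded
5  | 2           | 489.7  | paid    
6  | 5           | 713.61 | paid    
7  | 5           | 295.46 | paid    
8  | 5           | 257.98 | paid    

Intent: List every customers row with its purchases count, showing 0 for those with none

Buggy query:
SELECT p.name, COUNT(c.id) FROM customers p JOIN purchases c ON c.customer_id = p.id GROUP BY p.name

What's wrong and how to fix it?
Bug: An inner join excludes parents with zero children

Fix: Use LEFT JOIN so parents without children still appear (COUNT(c.id) gives 0)

Corrected query:
SELECT p.name, COUNT(c.id) FROM customers p LEFT JOIN purchases c ON c.customer_id = p.id GROUP BY p.name

Result:
name  | COUNT(c.id)
------+------------
Bob   | 4          
Carol | 1          
Dave  | 1          
Eve   | 0          
Grace | 2          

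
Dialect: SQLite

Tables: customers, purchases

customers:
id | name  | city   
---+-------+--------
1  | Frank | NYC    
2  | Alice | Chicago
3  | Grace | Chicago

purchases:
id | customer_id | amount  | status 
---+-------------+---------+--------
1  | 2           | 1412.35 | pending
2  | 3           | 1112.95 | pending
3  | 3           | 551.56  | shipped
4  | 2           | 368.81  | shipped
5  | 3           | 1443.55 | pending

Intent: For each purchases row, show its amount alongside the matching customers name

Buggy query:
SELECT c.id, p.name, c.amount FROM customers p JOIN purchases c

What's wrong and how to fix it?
Bug: JOIN with no ON clause produces a cartesian product; every purchases row pairs with every customers row

Fix: Specify the join condition linking the foreign key to the parent id

Corrected query:
SELECT c.id, p.name, c.amount FROM customers p JOIN purchases c ON c.customer_id = p.id

Result:
id | name  | amount 
---+-------+--------
1  | Alice | 1412.35
2  | Grace | 1112.95
3  | Grace | 551.56 
4  | Alice | 368.81 
5  | Grace | 1443.55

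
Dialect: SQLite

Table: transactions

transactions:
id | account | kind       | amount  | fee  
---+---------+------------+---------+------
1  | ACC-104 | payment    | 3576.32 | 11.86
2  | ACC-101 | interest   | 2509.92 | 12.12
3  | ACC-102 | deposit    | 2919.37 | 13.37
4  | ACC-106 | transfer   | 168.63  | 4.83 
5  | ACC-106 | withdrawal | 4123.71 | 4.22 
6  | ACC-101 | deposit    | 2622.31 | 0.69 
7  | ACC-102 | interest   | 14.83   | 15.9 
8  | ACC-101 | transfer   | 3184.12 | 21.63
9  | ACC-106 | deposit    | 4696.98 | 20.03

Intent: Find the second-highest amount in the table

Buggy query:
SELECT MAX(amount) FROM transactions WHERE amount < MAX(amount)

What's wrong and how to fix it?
Bug: MAX(amount) on the right of the comparison is an aggregate-in-WHERE error

Fix: Put the inner MAX in a scalar subquery

Corrected query:
SELECT MAX(amount) FROM transactions WHERE amount < (SELECT MAX(amount) FROM transactions)

Result:
MAX(amount)
-----------
4123.71    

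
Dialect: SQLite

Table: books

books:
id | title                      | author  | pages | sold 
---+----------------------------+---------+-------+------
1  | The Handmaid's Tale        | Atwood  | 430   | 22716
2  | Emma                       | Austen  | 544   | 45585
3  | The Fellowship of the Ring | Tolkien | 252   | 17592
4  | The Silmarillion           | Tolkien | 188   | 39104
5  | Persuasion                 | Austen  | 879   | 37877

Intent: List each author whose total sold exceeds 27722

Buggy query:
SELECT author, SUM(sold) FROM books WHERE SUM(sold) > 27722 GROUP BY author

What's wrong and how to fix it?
Bug: WHERE runs before GROUP BY, so aggregates aren't available there

Fix: Use HAVING (which filters groups after aggregation) instead of WHERE

Corrected query:
SELECT author, SUM(sold) FROM books GROUP BY author HAVING SUM(sold) > 27722

Result:
author  | SUM(sold)
--------+----------
Austen  | 83462    
Tolkien | 56696    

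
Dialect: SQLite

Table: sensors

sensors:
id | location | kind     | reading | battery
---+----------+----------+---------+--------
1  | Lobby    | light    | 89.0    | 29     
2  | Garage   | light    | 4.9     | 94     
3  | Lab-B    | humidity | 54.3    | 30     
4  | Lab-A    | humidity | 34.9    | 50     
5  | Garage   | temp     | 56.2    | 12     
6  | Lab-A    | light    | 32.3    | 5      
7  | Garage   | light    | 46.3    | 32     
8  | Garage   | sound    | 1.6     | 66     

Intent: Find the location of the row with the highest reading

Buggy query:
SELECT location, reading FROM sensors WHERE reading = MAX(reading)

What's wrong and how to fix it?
Bug: MAX(reading) is an aggregate and cannot be used directly in WHERE

Fix: Wrap MAX in a scalar subquery so WHERE compares against a single value

Corrected query:
SELECT location, reading FROM sensors WHERE reading = (SELECT MAX(reading) FROM sensors)

Result:
location | reading
---------+--------
Lobby    | 89     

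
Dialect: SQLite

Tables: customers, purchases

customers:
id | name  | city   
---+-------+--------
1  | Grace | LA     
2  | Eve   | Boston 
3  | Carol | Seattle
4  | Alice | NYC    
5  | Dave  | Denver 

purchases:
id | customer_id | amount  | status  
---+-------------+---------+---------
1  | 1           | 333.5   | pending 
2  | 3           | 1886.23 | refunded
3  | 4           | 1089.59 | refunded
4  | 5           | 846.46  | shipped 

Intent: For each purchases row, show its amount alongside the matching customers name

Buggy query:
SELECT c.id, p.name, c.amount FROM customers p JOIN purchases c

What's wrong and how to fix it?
Bug: JOIN with no ON clause produces a cartesian product; every purchases row pairs with every customers row

Fix: Specify the join condition linking the foreign key to the parent id

Corrected query:
SELECT c.id, p.name, c.amount FROM customers p JOIN purchases c ON c.customer_id = p.id

Result:
id | name  | amount 
---+-------+--------
1  | Grace | 333.5  
2  | Carol | 1886.23
3  | Alice | 1089.59
4  | Dave  | 846.46 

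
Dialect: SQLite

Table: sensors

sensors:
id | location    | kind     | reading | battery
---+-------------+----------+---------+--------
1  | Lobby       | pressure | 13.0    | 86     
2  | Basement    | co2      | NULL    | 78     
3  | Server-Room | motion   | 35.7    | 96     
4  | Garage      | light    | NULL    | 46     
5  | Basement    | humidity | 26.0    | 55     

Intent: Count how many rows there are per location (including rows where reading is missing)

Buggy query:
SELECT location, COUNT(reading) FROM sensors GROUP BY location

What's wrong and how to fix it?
Bug: COUNT(reading) skips NULLs, so groups with missing reading are undercounted

Fix: Replace COUNT(reading) with COUNT(*)

Corrected query:
SELECT location, COUNT(*) FROM sensors GROUP BY location

Result:
location    | COUNT(*)
------------+---------
Basement    | 2       
Garage      | 1       
Lobby       | 1       
Server-Room | 1       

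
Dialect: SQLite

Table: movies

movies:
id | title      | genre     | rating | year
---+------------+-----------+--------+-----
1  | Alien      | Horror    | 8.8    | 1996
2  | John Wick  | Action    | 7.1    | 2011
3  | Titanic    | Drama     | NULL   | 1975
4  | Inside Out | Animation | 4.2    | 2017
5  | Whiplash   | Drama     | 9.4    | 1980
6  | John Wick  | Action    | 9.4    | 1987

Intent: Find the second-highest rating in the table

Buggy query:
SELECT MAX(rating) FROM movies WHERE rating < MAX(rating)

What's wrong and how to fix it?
Bug: MAX(rating) on the right of the comparison is an aggregate-in-WHERE error

Fix: Put the inner MAX in a scalar subquery

Corrected query:
SELECT MAX(rating) FROM movies WHERE rating < (SELECT MAX(rating) FROM movies)

Result:
MAX(rating)
-----------
8.8        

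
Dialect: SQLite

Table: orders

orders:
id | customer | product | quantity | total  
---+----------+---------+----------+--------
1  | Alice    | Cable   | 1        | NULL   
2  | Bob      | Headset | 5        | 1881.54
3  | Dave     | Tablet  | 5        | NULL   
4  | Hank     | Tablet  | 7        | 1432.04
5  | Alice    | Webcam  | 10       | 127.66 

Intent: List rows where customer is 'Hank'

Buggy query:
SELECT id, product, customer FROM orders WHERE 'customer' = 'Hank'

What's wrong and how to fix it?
Bug: Single quotes denote string literals in SQL; the column name is being compared as a constant string

Fix: Remove the quotes around the column name (or use double quotes for an identifier)

Corrected query:
SELECT id, product, customer FROM orders WHERE customer = 'Hank'

Result:
id | product | customer
---+---------+---------
4  | Tablet  | Hank    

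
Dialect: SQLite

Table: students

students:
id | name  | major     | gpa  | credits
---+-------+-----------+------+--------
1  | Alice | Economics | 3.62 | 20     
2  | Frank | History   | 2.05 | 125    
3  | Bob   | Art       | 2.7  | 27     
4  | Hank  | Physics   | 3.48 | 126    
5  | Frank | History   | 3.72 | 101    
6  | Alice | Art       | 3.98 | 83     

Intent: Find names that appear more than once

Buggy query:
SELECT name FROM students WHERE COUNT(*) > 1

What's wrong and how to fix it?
Bug: WHERE can't reference COUNT(*); aggregates are computed after WHERE

Fix: Group first, then use HAVING for the count condition

Corrected query:
SELECT name FROM students GROUP BY name HAVING COUNT(*) > 1

Result:
name 
-----
Alice
Frank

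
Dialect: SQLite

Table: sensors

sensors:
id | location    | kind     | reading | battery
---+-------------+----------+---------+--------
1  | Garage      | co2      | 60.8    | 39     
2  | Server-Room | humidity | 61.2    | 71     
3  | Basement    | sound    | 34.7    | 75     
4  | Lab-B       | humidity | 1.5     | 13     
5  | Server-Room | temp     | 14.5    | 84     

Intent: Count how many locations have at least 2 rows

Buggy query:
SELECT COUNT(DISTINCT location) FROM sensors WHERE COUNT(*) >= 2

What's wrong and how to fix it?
Bug: WHERE filters individual rows, not groups, so a group-level COUNT is invalid there

Fix: Use a subquery that GROUPs and filters with HAVING, then count its rows

Corrected query:
SELECT COUNT(*) FROM (SELECT location FROM sensors GROUP BY location HAVING COUNT(*) >= 2)

Result:
COUNT(*)
--------
1       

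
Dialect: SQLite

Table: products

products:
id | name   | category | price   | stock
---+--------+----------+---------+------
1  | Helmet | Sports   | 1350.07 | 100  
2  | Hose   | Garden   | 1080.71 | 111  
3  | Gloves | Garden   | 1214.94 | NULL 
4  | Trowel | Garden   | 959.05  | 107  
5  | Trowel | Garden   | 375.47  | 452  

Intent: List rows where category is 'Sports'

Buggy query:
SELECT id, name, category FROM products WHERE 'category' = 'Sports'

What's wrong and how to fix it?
Bug: 'category' in single quotes is a string literal, not the column; the comparison is literal-vs-literal and never true

Fix: Reference the column as category without single quotes

Corrected query:
SELECT id, name, category FROM products WHERE category = 'Sports'

Result:
id | name   | category
---+--------+---------
1  | Helmet | Sports  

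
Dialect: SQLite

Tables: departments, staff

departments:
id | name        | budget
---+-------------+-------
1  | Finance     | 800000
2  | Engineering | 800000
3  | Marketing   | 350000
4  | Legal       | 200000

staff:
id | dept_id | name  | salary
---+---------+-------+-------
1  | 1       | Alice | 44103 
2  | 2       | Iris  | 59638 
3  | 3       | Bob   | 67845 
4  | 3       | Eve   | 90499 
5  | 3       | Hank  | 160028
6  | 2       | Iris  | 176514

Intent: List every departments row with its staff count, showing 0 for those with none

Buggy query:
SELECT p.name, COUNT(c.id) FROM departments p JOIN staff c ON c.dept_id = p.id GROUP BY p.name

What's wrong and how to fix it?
Bug: An inner join excludes parents with zero children

Fix: Switch to LEFT JOIN to retain unmatched parent rows

Corrected query:
SELECT p.name, COUNT(c.id) FROM departments p LEFT JOIN staff c ON c.dept_id = p.id GROUP BY p.name

Result:
name        | COUNT(c.id)
------------+------------
Engineering | 2          
Finance     | 1          
Legal       | 0          
Marketing   | 3          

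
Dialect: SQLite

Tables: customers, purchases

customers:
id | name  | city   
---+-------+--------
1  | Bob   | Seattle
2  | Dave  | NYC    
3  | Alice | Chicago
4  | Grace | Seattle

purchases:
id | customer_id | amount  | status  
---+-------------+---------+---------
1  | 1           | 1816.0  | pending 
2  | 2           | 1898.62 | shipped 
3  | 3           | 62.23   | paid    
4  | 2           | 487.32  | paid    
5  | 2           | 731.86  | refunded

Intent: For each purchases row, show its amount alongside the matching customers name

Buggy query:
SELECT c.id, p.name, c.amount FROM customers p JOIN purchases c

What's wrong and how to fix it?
Bug: Missing join condition: each purchases row is matched to all customers rows instead of just its own

Fix: Add ON c.customer_id = p.id to the JOIN

Corrected query:
SELECT c.id, p.name, c.amount FROM customers p JOIN purchases c ON c.customer_id = p.id

Result:
id | name  | amount 
---+-------+--------
1  | Bob   | 1816   
2  | Dave  | 1898.62
3  | Alice | 62.23  
4  | Dave  | 487.32 
5  | Dave  | 731.86 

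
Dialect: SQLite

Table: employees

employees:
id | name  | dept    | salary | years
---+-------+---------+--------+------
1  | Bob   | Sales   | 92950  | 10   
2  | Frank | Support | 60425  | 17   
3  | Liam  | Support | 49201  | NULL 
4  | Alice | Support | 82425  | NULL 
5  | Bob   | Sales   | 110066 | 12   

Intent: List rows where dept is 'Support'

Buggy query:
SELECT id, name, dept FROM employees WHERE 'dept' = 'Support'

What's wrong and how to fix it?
Bug: 'dept' in single quotes is a string literal, not the column; the comparison is literal-vs-literal and never true

Fix: Reference the column as dept without single quotes

Corrected query:
SELECT id, name, dept FROM employees WHERE dept = 'Support'

Result:
id | name  | dept   
---+-------+--------
2  | Frank | Support
3  | Liam  | Support
4  | Alice | Support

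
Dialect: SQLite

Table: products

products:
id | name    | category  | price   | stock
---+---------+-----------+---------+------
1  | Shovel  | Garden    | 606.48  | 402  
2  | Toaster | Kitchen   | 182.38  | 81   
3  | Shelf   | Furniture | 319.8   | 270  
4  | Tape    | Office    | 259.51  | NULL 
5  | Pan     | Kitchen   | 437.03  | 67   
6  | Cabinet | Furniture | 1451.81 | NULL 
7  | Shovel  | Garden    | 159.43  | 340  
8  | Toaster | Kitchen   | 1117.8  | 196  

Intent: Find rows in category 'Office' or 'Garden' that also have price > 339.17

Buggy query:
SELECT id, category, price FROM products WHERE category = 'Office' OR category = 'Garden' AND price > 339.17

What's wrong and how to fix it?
Bug: AND binds tighter than OR, so this parses as category = 'Office' OR (category = 'Garden' AND price > 339.17)

Fix: Group the OR with parentheses (or use IN), then AND the threshold

Corrected query:
SELECT id, category, price FROM products WHERE (category = 'Office' OR category = 'Garden') AND price > 339.17

Result:
id | category | price 
---+----------+-------
1  | Garden   | 606.48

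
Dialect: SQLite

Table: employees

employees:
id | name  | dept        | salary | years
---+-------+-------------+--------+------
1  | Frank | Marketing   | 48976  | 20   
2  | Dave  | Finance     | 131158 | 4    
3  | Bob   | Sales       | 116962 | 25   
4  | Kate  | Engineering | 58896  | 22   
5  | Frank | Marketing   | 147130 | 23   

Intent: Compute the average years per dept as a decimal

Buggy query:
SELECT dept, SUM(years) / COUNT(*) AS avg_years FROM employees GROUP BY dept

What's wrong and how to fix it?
Bug: Both operands are integers, so '/' performs integer division and truncates

Fix: Multiply by 1.0 (or CAST to REAL) to force floating-point division

Corrected query:
SELECT dept, SUM(years) * 1.0 / COUNT(*) AS avg_years FROM employees GROUP BY dept

Result:
dept        | avg_years
------------+----------
Engineering | 22       
Finance     | 4        
Marketing   | 21.5     
Sales       | 25       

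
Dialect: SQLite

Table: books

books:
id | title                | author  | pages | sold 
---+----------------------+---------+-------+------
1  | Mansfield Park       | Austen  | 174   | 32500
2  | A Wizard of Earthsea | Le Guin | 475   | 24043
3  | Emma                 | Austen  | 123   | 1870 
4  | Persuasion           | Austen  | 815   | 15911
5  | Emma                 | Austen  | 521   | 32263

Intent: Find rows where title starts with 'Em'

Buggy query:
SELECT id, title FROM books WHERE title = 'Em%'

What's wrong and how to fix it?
Bug: Wildcards only work with LIKE; '=' treats '%' as a literal character

Fix: Replace '=' with LIKE so 'Em%' is treated as a pattern

Corrected query:
SELECT id, title FROM books WHERE title LIKE 'Em%'

Result:
id | title
---+------
3  | Emma 
5  | Emma 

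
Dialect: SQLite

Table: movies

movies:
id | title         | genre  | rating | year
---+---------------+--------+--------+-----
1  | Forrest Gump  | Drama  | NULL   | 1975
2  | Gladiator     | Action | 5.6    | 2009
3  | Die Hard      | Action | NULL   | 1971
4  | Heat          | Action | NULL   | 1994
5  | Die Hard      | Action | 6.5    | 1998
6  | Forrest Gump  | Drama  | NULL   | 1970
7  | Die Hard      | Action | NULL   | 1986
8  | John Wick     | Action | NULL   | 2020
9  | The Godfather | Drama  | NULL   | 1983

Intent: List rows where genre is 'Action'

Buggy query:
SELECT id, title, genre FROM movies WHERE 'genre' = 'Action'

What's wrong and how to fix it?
Bug: Single quotes denote string literals in SQL; the column name is being compared as a constant string

Fix: Remove the quotes around the column name (or use double quotes for an identifier)

Corrected query:
SELECT id, title, genre FROM movies WHERE genre = 'Action'

Result:
id | title     | genre 
---+-----------+-------
2  | Gladiator | Action
3  | Die Hard  | Action
4  | Heat      | Action
5  | Die Hard  | Action
7  | Die Hard  | Action
8  | John Wick | Action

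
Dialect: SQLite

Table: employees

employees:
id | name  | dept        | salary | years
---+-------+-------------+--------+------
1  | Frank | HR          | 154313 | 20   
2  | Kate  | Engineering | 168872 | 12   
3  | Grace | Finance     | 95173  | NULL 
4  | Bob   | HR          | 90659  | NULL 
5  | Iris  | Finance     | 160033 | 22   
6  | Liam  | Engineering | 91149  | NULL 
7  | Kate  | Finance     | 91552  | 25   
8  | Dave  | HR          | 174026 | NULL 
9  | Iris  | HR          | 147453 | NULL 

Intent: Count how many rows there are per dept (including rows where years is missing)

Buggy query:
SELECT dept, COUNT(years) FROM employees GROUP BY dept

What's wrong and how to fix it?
Bug: COUNT(years) skips NULLs, so groups with missing years are undercounted

Fix: Replace COUNT(years) with COUNT(*)

Corrected query:
SELECT dept, COUNT(*) FROM employees GROUP BY dept

Result:
dept        | COUNT(*)
------------+---------
Engineering | 2       
Finance     | 3       
HR          | 4       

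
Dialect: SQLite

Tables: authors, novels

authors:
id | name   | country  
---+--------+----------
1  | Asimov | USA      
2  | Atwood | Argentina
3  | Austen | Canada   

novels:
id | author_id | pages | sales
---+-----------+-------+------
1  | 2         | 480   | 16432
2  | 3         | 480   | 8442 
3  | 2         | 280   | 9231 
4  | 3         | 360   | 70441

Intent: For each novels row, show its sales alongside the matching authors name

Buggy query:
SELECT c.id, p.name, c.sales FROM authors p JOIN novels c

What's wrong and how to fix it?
Bug: JOIN with no ON clause produces a cartesian product; every novels row pairs with every authors row

Fix: Specify the join condition linking the foreign key to the parent id

Corrected query:
SELECT c.id, p.name, c.sales FROM authors p JOIN novels c ON c.author_id = p.id

Result:
id | name   | sales
---+--------+------
1  | Atwood | 16432
2  | Austen | 8442 
3  | Atwood | 9231 
4  | Austen | 70441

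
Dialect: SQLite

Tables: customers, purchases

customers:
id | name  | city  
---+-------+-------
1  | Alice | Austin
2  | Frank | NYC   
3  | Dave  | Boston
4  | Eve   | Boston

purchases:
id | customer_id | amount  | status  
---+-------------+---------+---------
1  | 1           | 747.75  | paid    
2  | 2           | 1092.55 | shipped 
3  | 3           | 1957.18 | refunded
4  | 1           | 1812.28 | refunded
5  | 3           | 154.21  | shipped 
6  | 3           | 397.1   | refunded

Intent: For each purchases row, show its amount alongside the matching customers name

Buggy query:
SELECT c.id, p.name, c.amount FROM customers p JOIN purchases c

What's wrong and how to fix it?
Bug: JOIN with no ON clause produces a cartesian product; every purchases row pairs with every customers row

Fix: Specify the join condition linking the foreign key to the parent id

Corrected query:
SELECT c.id, p.name, c.amount FROM customers p JOIN purchases c ON c.customer_id = p.id

Result:
id | name  | amount 
---+-------+--------
1  | Alice | 747.75 
2  | Frank | 1092.55
3  | Dave  | 1957.18
4  | Alice | 1812.28
5  | Dave  | 154.21 
6  | Dave  | 397.1  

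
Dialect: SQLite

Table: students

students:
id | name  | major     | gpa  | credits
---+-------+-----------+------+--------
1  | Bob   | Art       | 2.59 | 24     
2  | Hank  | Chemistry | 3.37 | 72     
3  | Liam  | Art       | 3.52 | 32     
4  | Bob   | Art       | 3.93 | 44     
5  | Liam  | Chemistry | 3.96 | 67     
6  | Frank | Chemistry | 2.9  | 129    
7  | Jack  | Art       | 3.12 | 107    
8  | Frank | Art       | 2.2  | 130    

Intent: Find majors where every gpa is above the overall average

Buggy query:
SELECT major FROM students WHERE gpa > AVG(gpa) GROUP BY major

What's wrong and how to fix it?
Bug: AVG() is an aggregate; it can't sit directly in WHERE

Fix: Compute the overall average in a scalar subquery and compare each group's MIN against it in HAVING

Corrected query:
SELECT major FROM students GROUP BY major HAVING MIN(gpa) > (SELECT AVG(gpa) FROM students)

Result:
(no rows)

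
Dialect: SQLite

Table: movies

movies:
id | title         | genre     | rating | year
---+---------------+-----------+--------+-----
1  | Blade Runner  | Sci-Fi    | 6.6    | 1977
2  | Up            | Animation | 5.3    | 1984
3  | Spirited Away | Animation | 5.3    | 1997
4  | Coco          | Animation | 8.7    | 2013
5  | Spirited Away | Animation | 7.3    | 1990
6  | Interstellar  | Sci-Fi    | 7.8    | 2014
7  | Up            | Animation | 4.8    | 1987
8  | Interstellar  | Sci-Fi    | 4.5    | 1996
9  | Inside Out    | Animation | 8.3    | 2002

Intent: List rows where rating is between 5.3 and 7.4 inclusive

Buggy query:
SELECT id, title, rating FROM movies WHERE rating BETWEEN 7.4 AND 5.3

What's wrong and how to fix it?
Bug: The bounds are reversed; BETWEEN a AND b requires a <= b to match anything

Fix: Write BETWEEN 5.3 AND 7.4

Corrected query:
SELECT id, title, rating FROM movies WHERE rating BETWEEN 5.3 AND 7.4

Result:
id | title         | rating
---+---------------+-------
1  | Blade Runner  | 6.6   
2  | Up            | 5.3   
3  | Spirited Away | 5.3   
5  | Spirited Away | 7.3   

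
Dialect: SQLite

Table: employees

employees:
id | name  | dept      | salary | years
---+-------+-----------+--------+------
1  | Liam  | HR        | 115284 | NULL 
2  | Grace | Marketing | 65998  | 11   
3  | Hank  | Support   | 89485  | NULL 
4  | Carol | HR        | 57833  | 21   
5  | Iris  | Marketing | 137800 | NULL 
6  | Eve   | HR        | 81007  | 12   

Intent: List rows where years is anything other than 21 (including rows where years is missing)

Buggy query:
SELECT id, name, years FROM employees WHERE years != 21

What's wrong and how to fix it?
Bug: Inequality against NULL is unknown, not true; rows with NULL are dropped

Fix: Add an explicit OR years IS NULL to include the missing-value rows

Corrected query:
SELECT id, name, years FROM employees WHERE years != 21 OR years IS NULL

Result:
id | name  | years
---+-------+------
1  | Liam  | NULL 
2  | Grace | 11   
3  | Hank  | NULL 
5  | Iris  | NULL 
6  | Eve   | 12   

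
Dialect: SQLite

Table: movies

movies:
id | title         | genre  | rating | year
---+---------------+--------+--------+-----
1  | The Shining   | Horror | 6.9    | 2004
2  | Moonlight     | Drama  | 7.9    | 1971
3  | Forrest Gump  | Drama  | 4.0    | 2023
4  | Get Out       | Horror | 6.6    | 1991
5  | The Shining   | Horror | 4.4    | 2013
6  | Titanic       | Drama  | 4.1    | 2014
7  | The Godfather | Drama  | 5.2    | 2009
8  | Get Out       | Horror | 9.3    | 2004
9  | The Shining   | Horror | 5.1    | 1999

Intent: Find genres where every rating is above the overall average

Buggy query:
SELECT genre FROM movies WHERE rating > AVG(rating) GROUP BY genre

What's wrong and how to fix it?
Bug: AVG() is an aggregate; it can't sit directly in WHERE

Fix: Use a subquery for AVG and a HAVING MIN(...) filter so the condition holds for every row in the group

Corrected query:
SELECT genre FROM movies GROUP BY genre HAVING MIN(rating) > (SELECT AVG(rating) FROM movies)

Result:
(no rows)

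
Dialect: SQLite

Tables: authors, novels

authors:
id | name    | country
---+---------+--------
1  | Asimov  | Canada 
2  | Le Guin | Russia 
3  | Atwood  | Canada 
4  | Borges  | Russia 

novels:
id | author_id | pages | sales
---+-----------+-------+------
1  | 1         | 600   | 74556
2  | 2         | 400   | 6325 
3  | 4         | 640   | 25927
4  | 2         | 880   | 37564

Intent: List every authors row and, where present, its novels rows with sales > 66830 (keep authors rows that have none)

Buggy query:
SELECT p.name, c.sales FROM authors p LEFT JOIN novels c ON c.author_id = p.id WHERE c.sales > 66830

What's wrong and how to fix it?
Bug: Filtering c.sales in WHERE discards the NULL rows produced by LEFT JOIN, turning it into an inner join

Fix: Put 'c.sales > 66830' in the JOIN's ON clause instead of WHERE

Corrected query:
SELECT p.name, c.sales FROM authors p LEFT JOIN novels c ON c.author_id = p.id AND c.sales > 66830

Result:
name    | sales
--------+------
Asimov  | 74556
Le Guin | NULL 
Atwood  | NULL 
Borges  | NULL 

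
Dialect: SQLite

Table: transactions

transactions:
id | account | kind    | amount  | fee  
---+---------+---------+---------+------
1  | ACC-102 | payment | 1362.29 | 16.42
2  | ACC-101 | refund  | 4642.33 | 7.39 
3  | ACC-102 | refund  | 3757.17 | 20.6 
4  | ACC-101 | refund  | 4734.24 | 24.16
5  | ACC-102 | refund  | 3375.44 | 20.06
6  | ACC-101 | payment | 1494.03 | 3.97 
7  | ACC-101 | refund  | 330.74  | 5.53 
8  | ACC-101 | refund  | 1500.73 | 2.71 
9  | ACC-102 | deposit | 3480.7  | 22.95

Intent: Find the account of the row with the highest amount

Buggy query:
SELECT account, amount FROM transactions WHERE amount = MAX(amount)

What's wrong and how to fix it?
Bug: WHERE is evaluated per row; an aggregate over the whole table isn't defined there

Fix: Use a subquery: WHERE amount = (SELECT MAX(amount) FROM transactions)

Corrected query:
SELECT account, amount FROM transactions WHERE amount = (SELECT MAX(amount) FROM transactions)

Result:
account | amount 
--------+--------
ACC-101 | 4734.24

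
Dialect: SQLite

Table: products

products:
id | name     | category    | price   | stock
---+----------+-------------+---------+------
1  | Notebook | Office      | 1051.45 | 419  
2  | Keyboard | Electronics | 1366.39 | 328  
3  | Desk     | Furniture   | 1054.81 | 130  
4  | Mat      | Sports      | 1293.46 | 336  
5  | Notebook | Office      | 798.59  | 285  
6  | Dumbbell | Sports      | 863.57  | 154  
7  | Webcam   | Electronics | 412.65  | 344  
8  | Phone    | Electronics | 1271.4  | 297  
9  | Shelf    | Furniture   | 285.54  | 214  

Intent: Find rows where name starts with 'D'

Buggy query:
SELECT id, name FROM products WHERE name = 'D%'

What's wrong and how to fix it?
Bug: Wildcards only work with LIKE; '=' treats '%' as a literal character

Fix: Use LIKE for wildcard pattern matching

Corrected query:
SELECT id, name FROM products WHERE name LIKE 'D%'

Result:
id | name    
---+---------
3  | Desk    
6  | Dumbbell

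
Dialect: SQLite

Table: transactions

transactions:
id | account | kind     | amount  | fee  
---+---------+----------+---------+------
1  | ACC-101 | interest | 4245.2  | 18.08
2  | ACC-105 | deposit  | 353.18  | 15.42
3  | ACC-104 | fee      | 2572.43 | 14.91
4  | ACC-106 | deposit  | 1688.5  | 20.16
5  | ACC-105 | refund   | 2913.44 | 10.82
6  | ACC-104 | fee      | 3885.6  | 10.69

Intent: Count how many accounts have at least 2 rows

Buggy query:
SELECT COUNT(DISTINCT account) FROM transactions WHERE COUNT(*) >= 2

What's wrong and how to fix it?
Bug: COUNT(*) cannot appear in WHERE; the per-group count doesn't exist yet

Fix: Use a subquery that GROUPs and filters with HAVING, then count its rows

Corrected query:
SELECT COUNT(*) FROM (SELECT account FROM transactions GROUP BY account HAVING COUNT(*) >= 2)

Result:
COUNT(*)
--------
2       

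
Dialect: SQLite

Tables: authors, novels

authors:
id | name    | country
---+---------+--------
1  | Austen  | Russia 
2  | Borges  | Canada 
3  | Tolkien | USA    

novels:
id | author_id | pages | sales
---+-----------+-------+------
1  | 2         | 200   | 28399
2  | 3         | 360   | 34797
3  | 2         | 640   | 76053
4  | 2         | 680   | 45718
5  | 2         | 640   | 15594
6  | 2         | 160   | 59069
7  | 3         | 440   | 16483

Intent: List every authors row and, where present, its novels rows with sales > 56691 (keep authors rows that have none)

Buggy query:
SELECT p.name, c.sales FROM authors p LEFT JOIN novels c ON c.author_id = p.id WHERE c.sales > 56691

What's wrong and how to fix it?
Bug: Filtering c.sales in WHERE discards the NULL rows produced by LEFT JOIN, turning it into an inner join

Fix: Move the right-table condition into the ON clause so unmatched parents are kept

Corrected query:
SELECT p.name, c.sales FROM authors p LEFT JOIN novels c ON c.author_id = p.id AND c.sales > 56691

Result:
name    | sales
--------+------
Austen  | NULL 
Borges  | 59069
Borges  | 76053
Tolkien | NULL 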